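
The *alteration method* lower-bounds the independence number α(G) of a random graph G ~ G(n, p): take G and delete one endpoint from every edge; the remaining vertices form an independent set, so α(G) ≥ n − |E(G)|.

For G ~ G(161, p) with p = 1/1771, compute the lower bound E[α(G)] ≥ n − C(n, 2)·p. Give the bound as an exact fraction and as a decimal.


E[|E(G)|] = C(161, 2)·p = 12880 · (1/1771) = 80/11.
E[α(G)] ≥ n − E[|E(G)|] = 161 − 80/11 = 1691/11.
Numerically: ≈ 153.727.
(This is only a lower bound; the true E[α(G)] may be larger.)

E[α(G)] ≥ 1691/11 ≈ 153.727.


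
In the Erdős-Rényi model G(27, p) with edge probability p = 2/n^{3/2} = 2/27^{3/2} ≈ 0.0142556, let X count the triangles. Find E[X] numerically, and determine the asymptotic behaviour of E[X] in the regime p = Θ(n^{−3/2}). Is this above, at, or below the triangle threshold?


Number of potential triangles: C(27, 3) = 2925.
Each occurs with probability p³ ≈ (0.0142556)³ ≈ 2.89703037e-06.
By linearity: E[X] = C(27, 3)·p³ ≈ 2925 · 2.89703037e-06 ≈ 0.008474.
Since α = 3/2 > 1, p = c/n^{3/2} = o(1/n) is below the triangle threshold p ~ 1/n. Asymptotically E[X] ~ (c³/6)·n^{3(1−α)} = (2³/6)·n^{-1.5} → 0, so by Markov's inequality G has no triangles w.h.p.

E[X] ≈ 0.008474; in regime p = Θ(1/n^{3/2}) E[X] tends to 0 (below the triangle threshold p ~ 1/n).


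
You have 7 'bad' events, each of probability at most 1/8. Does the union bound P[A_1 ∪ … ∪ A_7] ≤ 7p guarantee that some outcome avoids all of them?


Union bound: P[∪_{i=1}^{7} A_i] ≤ Σ_i P[A_i] ≤ 7·p = 7·(1/8) = 7/8.
Numerically: 7/8 ≈ 0.87500.
Is 7/8 < 1? YES.
Since P[∪ A_i] ≤ 7/8 < 1, the complement has P[∩ A_i^c] ≥ 1 − 7/8 = 1/8 > 0, so some outcome avoids every A_i.

7·p = 7/8 ≈ 0.87500; existence CERTIFIED by the union bound.


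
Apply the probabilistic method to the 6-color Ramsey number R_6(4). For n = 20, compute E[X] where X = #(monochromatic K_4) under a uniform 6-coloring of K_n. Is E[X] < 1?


E[X] = C(20, 4) · 6^{1 − 6} = 4845 · 6^{−5} = 4845/7776.
As a reduced fraction: E[X] = 1615/2592 ≈ 0.623.
Is E[X] < 1? YES.
Since E[X] < 1, there exists a 6-coloring of K_{20} with no monochromatic K_4; hence R_6(4) > 20.

E[X] = 1615/2592 ≈ 0.623; E[X] < 1, so R_6(4) > 20.


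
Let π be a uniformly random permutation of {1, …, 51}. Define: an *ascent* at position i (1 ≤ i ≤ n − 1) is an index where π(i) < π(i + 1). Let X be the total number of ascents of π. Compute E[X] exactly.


Write X = Σ X_I over i = 1, …, 50, with X_I the indicator of one ascent.
There are 50 indicators.
For each fixed i, the pair (π(i), π(i+1)) is a uniformly random ordered pair of distinct values from {1, …, 51}; by symmetry P[π(i) < π(i+1)] = 1/2.
By linearity: E[X] = 50 · (1/2) = (51 − 1) · (1/2) = 25 ≈ 25.0000.

E[X] = 25 = 25.0000.


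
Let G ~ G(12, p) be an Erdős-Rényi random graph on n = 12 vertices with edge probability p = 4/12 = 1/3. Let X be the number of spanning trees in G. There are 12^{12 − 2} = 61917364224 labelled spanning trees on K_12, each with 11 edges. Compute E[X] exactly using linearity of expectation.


K_12 has 12^{12 − 2} = 61917364224 labelled spanning trees.
For each such spanning tree H, let X_H = 1 if all 11 edges of H are present in G. Then P[X_H = 1] = p^{11} = (1/3)^{11} = 1/177147.
Summing the indicators: E[X] = Σ_H E[X_H] = 61917364224 · p^{11} = 61917364224 · 1/177147 = 1048576/3.
Numerically: E[X] ≈ 3.5e+05.

E[X] = 61917364224 · (1/3)^{11} = 1048576/3 ≈ 3.5e+05.


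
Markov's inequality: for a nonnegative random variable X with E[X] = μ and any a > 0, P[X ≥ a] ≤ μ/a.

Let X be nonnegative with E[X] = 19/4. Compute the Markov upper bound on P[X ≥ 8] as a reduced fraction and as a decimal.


μ = E[X] = 19/4, a = 8.
Markov: P[X ≥ 8] ≤ μ/a = (19/4)/8 = 19/32.
Numerically: ≈ 0.594.
(Since a = 8 > μ = 4.750, the bound 19/32 is < 1 and informative.)

P[X ≥ 8] ≤ 19/32 ≈ 0.594.


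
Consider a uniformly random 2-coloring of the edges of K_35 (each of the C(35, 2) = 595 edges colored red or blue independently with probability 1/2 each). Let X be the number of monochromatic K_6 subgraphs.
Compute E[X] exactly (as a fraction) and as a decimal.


Let X = Σ_S X_S over the C(35, 6) = 1623160 subsets S of size 6, where X_S = 1 if the K_6 on S is monochromatic.
For a fixed S, the K_6 on S has C(6, 2) = 15 edges. P[all 15 edges red] = (1/2)^15, and likewise for blue, so P[monochromatic] = 2·(1/2)^15 = 2^{1 − 15} = 1/16384.
By linearity of expectation: E[X] = C(35, 6) · 2^{1 − 15} = 1623160 · 1/16384 = 202895/2048.
Numerically: E[X] ≈ 99.070.

E[X] = C(35,6)·2^(1−C(6,2)) = 202895/2048 ≈ 99.070.


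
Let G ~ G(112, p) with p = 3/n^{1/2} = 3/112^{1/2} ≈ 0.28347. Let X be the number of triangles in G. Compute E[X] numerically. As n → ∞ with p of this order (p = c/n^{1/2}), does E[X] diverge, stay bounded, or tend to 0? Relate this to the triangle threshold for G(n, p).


Number of potential triangles: C(112, 3) = 227920.
Each occurs with probability p³ ≈ (0.28347)³ ≈ 2.2779109e-02.
By linearity: E[X] = C(112, 3)·p³ ≈ 227920 · 2.2779109e-02 ≈ 5191.81449.
Since α = 1/2 < 1, p = c/n^{1/2} ≫ 1/n is above the triangle threshold p ~ 1/n. Asymptotically E[X] ~ (c³/6)·n^{3(1−α)} = (3³/6)·n^{1.5} → ∞; triangles are abundant w.h.p.

E[X] ≈ 5191.81449; in regime p = Θ(1/n^{1/2}) E[X] diverges (above the triangle threshold p ~ 1/n).


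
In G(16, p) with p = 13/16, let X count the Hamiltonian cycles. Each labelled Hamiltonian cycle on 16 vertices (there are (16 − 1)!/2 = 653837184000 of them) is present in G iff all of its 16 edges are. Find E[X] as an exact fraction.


K_16 has (16 − 1)!/2 = 653837184000 labelled Hamiltonian cycles.
For each such Hamiltonian cycle H, let X_H = 1 if all 16 edges of H are present in G. Then P[X_H = 1] = p^{16} = (13/16)^{16} = 665416609183179841/18446744073709551616.
By linearity of expectation: E[X] = Σ_H E[X_H] = 653837184000 · p^{16} = 653837184000 · 665416609183179841/18446744073709551616 = 424877072202303561918952875/18014398509481984.
Numerically: E[X] ≈ 2.3585e+10.

E[X] = 653837184000 · (13/16)^{16} = 424877072202303561918952875/18014398509481984 ≈ 2.3585e+10.


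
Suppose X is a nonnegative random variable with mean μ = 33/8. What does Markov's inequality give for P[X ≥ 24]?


μ = E[X] = 33/8, a = 24.
Markov: P[X ≥ 24] ≤ μ/a = (33/8)/24 = 11/64.
Numerically: ≈ 0.172.
(Since a = 24 > μ = 4.125, the bound 11/64 is < 1 and informative.)

P[X ≥ 24] ≤ 11/64 ≈ 0.172.


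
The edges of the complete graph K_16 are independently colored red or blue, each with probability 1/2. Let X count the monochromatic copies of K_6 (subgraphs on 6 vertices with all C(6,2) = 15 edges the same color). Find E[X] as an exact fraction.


Let X = Σ_S X_S over the C(16, 6) = 8008 subsets S of size 6, where X_S = 1 if the K_6 on S is monochromatic.
For a fixed S, the K_6 on S has C(6, 2) = 15 edges. P[all 15 edges red] = (1/2)^15, and likewise for blue, so P[monochromatic] = 2·(1/2)^15 = 2^{1 − 15} = 1/16384.
By linearity of expectation: E[X] = C(16, 6) · 2^{1 − 15} = 8008 · 1/16384 = 1001/2048.
Numerically: E[X] ≈ 0.489.

E[X] = C(16,6)·2^(1−C(6,2)) = 1001/2048 ≈ 0.489.


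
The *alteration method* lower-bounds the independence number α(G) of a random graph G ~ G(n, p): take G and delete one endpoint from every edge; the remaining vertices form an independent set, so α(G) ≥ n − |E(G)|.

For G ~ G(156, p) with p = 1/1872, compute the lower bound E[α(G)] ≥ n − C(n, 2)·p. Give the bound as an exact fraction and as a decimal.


E[|E(G)|] = C(156, 2)·p = 12090 · (1/1872) = 155/24.
E[α(G)] ≥ n − E[|E(G)|] = 156 − 155/24 = 3589/24.
Numerically: ≈ 149.54167.
(This is only a lower bound; the true E[α(G)] may be larger.)

E[α(G)] ≥ 3589/24 ≈ 149.54167.


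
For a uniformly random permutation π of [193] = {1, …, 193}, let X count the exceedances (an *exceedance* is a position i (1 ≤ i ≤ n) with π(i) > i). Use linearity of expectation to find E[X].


Write X = Σ_{i=1}^{193} X_i, where X_i = 1_{π(i) > i}.
For each fixed i, π(i) is uniform over {1, …, 193} (marginal of a uniform permutation), so P[π(i) > i] = (n − i)/n. Summing: Σ_{i=1}^{193} (n − i)/n = (0 + 1 + … + 192)/193 = 193(193 − 1)/(2·193) = (193 − 1)/2.
Hence E[X] = Σ_{i=1}^{193} (193 − i)/193 = 96 ≈ 96.0000.

E[X] = 96 = 96.0000.


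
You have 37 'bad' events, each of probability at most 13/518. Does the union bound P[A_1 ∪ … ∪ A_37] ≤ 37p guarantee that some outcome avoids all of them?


Union bound: P[∪_{i=1}^{37} A_i] ≤ Σ_i P[A_i] ≤ 37·p = 37·(13/518) = 13/14.
Numerically: 13/14 ≈ 0.928571.
Is 13/14 < 1? YES.
Since P[∪ A_i] ≤ 13/14 < 1, the complement has P[∩ A_i^c] ≥ 1 − 13/14 = 1/14 > 0, so some outcome avoids every A_i.

37·p = 13/14 ≈ 0.928571; existence CERTIFIED by the union bound.


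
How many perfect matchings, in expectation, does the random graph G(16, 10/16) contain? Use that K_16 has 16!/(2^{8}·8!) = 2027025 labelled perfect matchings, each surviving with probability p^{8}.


K_16 has 16!/(2^{8}·8!) = 2027025 labelled perfect matchings.
For each such perfect matching H, let X_H = 1 if all 8 edges of H are present in G. Then P[X_H = 1] = p^{8} = (5/8)^{8} = 390625/16777216.
By linearity: E[X] = Σ_H E[X_H] = 2027025 · p^{8} = 2027025 · 390625/16777216 = 791806640625/16777216.
Numerically: E[X] ≈ 4.72e+04.

E[X] = 2027025 · (5/8)^{8} = 791806640625/16777216 ≈ 4.72e+04.


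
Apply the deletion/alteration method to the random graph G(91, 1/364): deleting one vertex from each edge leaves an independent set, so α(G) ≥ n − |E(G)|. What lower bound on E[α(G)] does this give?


E[|E(G)|] = C(91, 2)·p = 4095 · (1/364) = 45/4.
E[α(G)] ≥ n − E[|E(G)|] = 91 − 45/4 = 319/4.
Numerically: ≈ 79.750000.
(This is only a lower bound; the true E[α(G)] may be larger.)

E[α(G)] ≥ 319/4 ≈ 79.750000.


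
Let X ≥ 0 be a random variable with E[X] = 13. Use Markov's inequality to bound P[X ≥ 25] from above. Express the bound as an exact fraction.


μ = E[X] = 13, a = 25.
Markov: P[X ≥ 25] ≤ μ/a = (13)/25 = 13/25.
Numerically: ≈ 0.52000.
(Since a = 25 > μ = 13.00000, the bound 13/25 is < 1 and informative.)

P[X ≥ 25] ≤ 13/25 ≈ 0.52000.


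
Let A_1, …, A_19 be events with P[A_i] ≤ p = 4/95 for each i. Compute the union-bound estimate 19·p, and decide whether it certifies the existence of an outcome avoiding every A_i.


Union bound: P[∪_{i=1}^{19} A_i] ≤ Σ_i P[A_i] ≤ 19·p = 19·(4/95) = 4/5.
Numerically: 4/5 ≈ 0.8000.
Is 4/5 < 1? YES.
Since P[∪ A_i] ≤ 4/5 < 1, the complement has P[∩ A_i^c] ≥ 1 − 4/5 = 1/5 > 0, so some outcome avoids every A_i.

19·p = 4/5 ≈ 0.8000; existence CERTIFIED by the union bound.


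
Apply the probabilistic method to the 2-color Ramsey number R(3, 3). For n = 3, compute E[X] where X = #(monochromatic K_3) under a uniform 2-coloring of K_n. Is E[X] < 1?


E[X] = C(3, 3) · 2^{1 − 3} = 1 · 2^{−2} = 1/4.
As a reduced fraction: E[X] = 1/4 ≈ 0.2500.
Is E[X] < 1? YES.
Since E[X] < 1, there exists a 2-coloring of K_{3} with no monochromatic K_3; hence R(3, 3) > 3.

E[X] = 1/4 ≈ 0.2500; E[X] < 1, so R(3, 3) > 3.


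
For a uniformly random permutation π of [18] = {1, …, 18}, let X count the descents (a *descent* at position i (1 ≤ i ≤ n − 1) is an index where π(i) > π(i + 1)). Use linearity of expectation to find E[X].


Write X = Σ X_I over i = 1, …, 17, with X_I the indicator of one descent.
There are 17 indicators.
For each fixed i, the pair (π(i), π(i+1)) is a uniformly random ordered pair of distinct values from {1, …, 18}; by symmetry P[π(i) > π(i+1)] = 1/2.
By linearity: E[X] = 17 · (1/2) = (18 − 1) · (1/2) = 17/2 ≈ 8.5000.

E[X] = 17/2 = 8.5000.


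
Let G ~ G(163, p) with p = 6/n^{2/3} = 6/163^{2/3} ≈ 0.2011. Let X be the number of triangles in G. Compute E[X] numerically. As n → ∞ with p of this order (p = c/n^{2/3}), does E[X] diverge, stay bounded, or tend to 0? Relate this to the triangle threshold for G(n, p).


Number of potential triangles: C(163, 3) = 708561.
Each occurs with probability p³ ≈ (0.2011)³ ≈ 8.129775e-03.
By linearity: E[X] = C(163, 3)·p³ ≈ 708561 · 8.129775e-03 ≈ 5760.4417.
Since α = 2/3 < 1, p = c/n^{2/3} ≫ 1/n is above the triangle threshold p ~ 1/n. Asymptotically E[X] ~ (c³/6)·n^{3(1−α)} = (6³/6)·n^{1} → ∞; triangles are abundant w.h.p.

E[X] ≈ 5760.4417; in regime p = Θ(1/n^{2/3}) E[X] diverges (above the triangle threshold p ~ 1/n).


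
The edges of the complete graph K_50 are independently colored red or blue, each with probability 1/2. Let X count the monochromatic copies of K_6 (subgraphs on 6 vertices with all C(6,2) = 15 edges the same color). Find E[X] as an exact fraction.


Let X = Σ_S X_S over the C(50, 6) = 15890700 subsets S of size 6, where X_S = 1 if the K_6 on S is monochromatic.
For a fixed S, the K_6 on S has C(6, 2) = 15 edges. P[all 15 edges red] = (1/2)^15, and likewise for blue, so P[monochromatic] = 2·(1/2)^15 = 2^{1 − 15} = 1/16384.
By linearity: E[X] = C(50, 6) · 2^{1 − 15} = 15890700 · 1/16384 = 3972675/4096.
Numerically: E[X] ≈ 969.8914.

E[X] = C(50,6)·2^(1−C(6,2)) = 3972675/4096 ≈ 969.8914.


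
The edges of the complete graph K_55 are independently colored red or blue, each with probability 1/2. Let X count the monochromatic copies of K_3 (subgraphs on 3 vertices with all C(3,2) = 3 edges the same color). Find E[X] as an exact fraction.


Let X = Σ_S X_S over the C(55, 3) = 26235 subsets S of size 3, where X_S = 1 if the K_3 on S is monochromatic.
For a fixed S, the K_3 on S has C(3, 2) = 3 edges. P[all 3 edges red] = (1/2)^3, and likewise for blue, so P[monochromatic] = 2·(1/2)^3 = 2^{1 − 3} = 1/4.
Summing: E[X] = C(55, 3) · 2^{1 − 3} = 26235 · 1/4 = 26235/4.
Numerically: E[X] ≈ 6558.7500.

E[X] = C(55,3)·2^(1−C(3,2)) = 26235/4 ≈ 6558.7500.


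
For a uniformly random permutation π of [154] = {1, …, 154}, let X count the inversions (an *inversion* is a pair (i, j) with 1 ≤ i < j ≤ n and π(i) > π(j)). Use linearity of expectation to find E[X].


Write X = Σ X_I over the C(154, 2) = 11781 pairs i < j, with X_I the indicator of one inversion.
There are 11781 indicators.
For each fixed pair i < j, the values π(i) and π(j) are two distinct elements of {1, …, 154} in uniformly random order; by symmetry P[π(i) > π(j)] = 1/2.
By linearity: E[X] = 11781 · (1/2) = C(154, 2) · (1/2) = 11781/2 = 11781/2 ≈ 5890.50000.

E[X] = 11781/2 = 5890.50000.


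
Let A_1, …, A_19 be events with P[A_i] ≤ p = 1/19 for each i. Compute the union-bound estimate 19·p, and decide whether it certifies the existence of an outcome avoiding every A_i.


Union bound: P[∪_{i=1}^{19} A_i] ≤ Σ_i P[A_i] ≤ 19·p = 19·(1/19) = 1.
Numerically: 1 ≈ 1.000.
Is 1 < 1? NO.
Since the bound 1 is ≥ 1, the union bound is uninformative here; it does NOT by itself certify existence.

19·p = 1 ≈ 1.000; existence NOT certified by the union bound.


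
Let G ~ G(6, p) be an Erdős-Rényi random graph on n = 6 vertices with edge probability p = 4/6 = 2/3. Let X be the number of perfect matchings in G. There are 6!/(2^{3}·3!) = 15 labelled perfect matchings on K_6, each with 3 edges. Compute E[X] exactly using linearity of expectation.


K_6 has 6!/(2^{3}·3!) = 15 labelled perfect matchings.
For each such perfect matching H, let X_H = 1 if all 3 edges of H are present in G. Then P[X_H = 1] = p^{3} = (2/3)^{3} = 8/27.
Summing the indicators: E[X] = Σ_H E[X_H] = 15 · p^{3} = 15 · 8/27 = 40/9.
Numerically: E[X] ≈ 4.44444.

E[X] = 15 · (2/3)^{3} = 40/9 ≈ 4.44444.


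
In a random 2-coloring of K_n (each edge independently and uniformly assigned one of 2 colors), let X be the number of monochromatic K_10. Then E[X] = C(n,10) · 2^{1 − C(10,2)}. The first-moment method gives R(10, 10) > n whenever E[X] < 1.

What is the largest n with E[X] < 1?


We need C(n, 10) · 2^{1 − 45} < 1, i.e. C(n, 10) < 2^{45 − 1} = 17592186044416.
Check values of n near the boundary:
  n = 96: C(96, 10) = 11279926456656; 11279926456656 < 17592186044416? YES
  n = 97: C(97, 10) = 12576469727536; 12576469727536 < 17592186044416? YES
  n = 98: C(98, 10) = 14005614014756; 14005614014756 < 17592186044416? YES
  n = 99: C(99, 10) = 15579278510796; 15579278510796 < 17592186044416? YES
  n = 100: C(100, 10) = 17310309456440; 17310309456440 < 17592186044416? YES
  n = 101: C(101, 10) = 19212541264840; 19212541264840 < 17592186044416? NO
The largest n with C(n, 10) < 17592186044416 is n = 100 (where E[X] = 2163788682055/2199023255552 ≈ 0.983977). Hence R(10, 10) > 100, i.e. R(10, 10) ≥ 101.

Largest n = 100; hence R(10, 10) > 100.


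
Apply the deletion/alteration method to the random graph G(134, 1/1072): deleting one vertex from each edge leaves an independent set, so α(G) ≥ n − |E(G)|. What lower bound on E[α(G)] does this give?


E[|E(G)|] = C(134, 2)·p = 8911 · (1/1072) = 133/16.
E[α(G)] ≥ n − E[|E(G)|] = 134 − 133/16 = 2011/16.
Numerically: ≈ 125.687500.
(This is only a lower bound; the true E[α(G)] may be larger.)

E[α(G)] ≥ 2011/16 ≈ 125.687500.


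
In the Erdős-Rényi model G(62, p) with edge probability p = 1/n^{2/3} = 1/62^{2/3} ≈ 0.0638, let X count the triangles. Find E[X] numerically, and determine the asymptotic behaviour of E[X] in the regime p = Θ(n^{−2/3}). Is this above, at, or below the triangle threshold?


Number of potential triangles: C(62, 3) = 37820.
Each occurs with probability p³ ≈ (0.0638)³ ≈ 2.60146e-04.
By linearity: E[X] = C(62, 3)·p³ ≈ 37820 · 2.60146e-04 ≈ 9.839.
Since α = 2/3 < 1, p = c/n^{2/3} ≫ 1/n is above the triangle threshold p ~ 1/n. Asymptotically E[X] ~ (c³/6)·n^{3(1−α)} = (1³/6)·n^{1} → ∞; triangles are abundant w.h.p.

E[X] ≈ 9.839; in regime p = Θ(1/n^{2/3}) E[X] diverges (above the triangle threshold p ~ 1/n).


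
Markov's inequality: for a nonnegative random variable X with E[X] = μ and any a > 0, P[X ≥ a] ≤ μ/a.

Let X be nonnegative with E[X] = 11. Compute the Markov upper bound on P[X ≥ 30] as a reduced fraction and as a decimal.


μ = E[X] = 11, a = 30.
Markov: P[X ≥ 30] ≤ μ/a = (11)/30 = 11/30.
Numerically: ≈ 0.366667.
(Since a = 30 > μ = 11.000000, the bound 11/30 is < 1 and informative.)

P[X ≥ 30] ≤ 11/30 ≈ 0.366667.


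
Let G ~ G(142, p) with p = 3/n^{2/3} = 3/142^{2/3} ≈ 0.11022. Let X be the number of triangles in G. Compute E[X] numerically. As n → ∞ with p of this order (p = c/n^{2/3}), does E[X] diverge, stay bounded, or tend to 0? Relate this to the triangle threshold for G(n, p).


Number of potential triangles: C(142, 3) = 467180.
Each occurs with probability p³ ≈ (0.11022)³ ≈ 1.3390200e-03.
By linearity: E[X] = C(142, 3)·p³ ≈ 467180 · 1.3390200e-03 ≈ 625.56338.
Since α = 2/3 < 1, p = c/n^{2/3} ≫ 1/n is above the triangle threshold p ~ 1/n. Asymptotically E[X] ~ (c³/6)·n^{3(1−α)} = (3³/6)·n^{1} → ∞; triangles are abundant w.h.p.

E[X] ≈ 625.56338; in regime p = Θ(1/n^{2/3}) E[X] diverges (above the triangle threshold p ~ 1/n).


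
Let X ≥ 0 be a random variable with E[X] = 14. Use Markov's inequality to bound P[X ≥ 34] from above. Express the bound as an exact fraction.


μ = E[X] = 14, a = 34.
Markov: P[X ≥ 34] ≤ μ/a = (14)/34 = 7/17.
Numerically: ≈ 0.4118.
(Since a = 34 > μ = 14.0000, the bound 7/17 is < 1 and informative.)

P[X ≥ 34] ≤ 7/17 ≈ 0.4118.


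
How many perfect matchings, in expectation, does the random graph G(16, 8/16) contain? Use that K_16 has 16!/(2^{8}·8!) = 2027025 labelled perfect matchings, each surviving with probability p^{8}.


K_16 has 16!/(2^{8}·8!) = 2027025 labelled perfect matchings.
For each such perfect matching H, let X_H = 1 if all 8 edges of H are present in G. Then P[X_H = 1] = p^{8} = (1/2)^{8} = 1/256.
By linearity: E[X] = Σ_H E[X_H] = 2027025 · p^{8} = 2027025 · 1/256 = 2027025/256.
Numerically: E[X] ≈ 7918.07.

E[X] = 2027025 · (1/2)^{8} = 2027025/256 ≈ 7918.07.


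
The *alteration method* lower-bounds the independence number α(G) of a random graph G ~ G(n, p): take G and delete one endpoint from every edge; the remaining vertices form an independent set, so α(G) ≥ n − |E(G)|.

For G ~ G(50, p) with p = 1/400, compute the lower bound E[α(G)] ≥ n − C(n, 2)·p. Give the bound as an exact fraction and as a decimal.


E[|E(G)|] = C(50, 2)·p = 1225 · (1/400) = 49/16.
E[α(G)] ≥ n − E[|E(G)|] = 50 − 49/16 = 751/16.
Numerically: ≈ 46.937500.
(This is only a lower bound; the true E[α(G)] may be larger.)

E[α(G)] ≥ 751/16 ≈ 46.937500.


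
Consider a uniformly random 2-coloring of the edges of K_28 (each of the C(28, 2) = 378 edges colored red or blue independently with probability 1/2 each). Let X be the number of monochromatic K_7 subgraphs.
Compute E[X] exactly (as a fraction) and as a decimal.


Let X = Σ_S X_S over the C(28, 7) = 1184040 subsets S of size 7, where X_S = 1 if the K_7 on S is monochromatic.
For a fixed S, the K_7 on S has C(7, 2) = 21 edges. P[all 21 edges red] = (1/2)^21, and likewise for blue, so P[monochromatic] = 2·(1/2)^21 = 2^{1 − 21} = 1/1048576.
Summing: E[X] = C(28, 7) · 2^{1 − 21} = 1184040 · 1/1048576 = 148005/131072.
Numerically: E[X] ≈ 1.12919.

E[X] = C(28,7)·2^(1−C(7,2)) = 148005/131072 ≈ 1.12919.


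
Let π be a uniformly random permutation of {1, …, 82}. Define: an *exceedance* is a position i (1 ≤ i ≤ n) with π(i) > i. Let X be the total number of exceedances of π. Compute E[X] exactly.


Write X = Σ_{i=1}^{82} X_i, where X_i = 1_{π(i) > i}.
For each fixed i, π(i) is uniform over {1, …, 82} (marginal of a uniform permutation), so P[π(i) > i] = (n − i)/n. Summing: Σ_{i=1}^{82} (n − i)/n = (0 + 1 + … + 81)/82 = 82(82 − 1)/(2·82) = (82 − 1)/2.
Hence E[X] = Σ_{i=1}^{82} (82 − i)/82 = 81/2 ≈ 40.5000.

E[X] = 81/2 = 40.5000.


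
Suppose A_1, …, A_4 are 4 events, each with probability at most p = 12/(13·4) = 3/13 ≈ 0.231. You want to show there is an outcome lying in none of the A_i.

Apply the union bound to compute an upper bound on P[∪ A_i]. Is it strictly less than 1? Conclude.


Union bound: P[∪_{i=1}^{4} A_i] ≤ Σ_i P[A_i] ≤ 4·p = 4·(3/13) = 12/13.
Numerically: 12/13 ≈ 0.923.
Is 12/13 < 1? YES.
Since P[∪ A_i] ≤ 12/13 < 1, the complement has P[∩ A_i^c] ≥ 1 − 12/13 = 1/13 > 0, so some outcome avoids every A_i.

4·p = 12/13 ≈ 0.923; existence CERTIFIED by the union bound.


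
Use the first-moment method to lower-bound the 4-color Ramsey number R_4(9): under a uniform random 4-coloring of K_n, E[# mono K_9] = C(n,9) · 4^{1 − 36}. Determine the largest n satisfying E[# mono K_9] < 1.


We need C(n, 9) · 4^{1 − 36} < 1, i.e. C(n, 9) < 4^{36 − 1} = 1180591620717411303424.
Check values of n near the boundary:
  n = 911: C(911, 9) = 1144686900492291197405; 1144686900492291197405 < 1180591620717411303424? YES
  n = 912: C(912, 9) = 1156095740032081475120; 1156095740032081475120 < 1180591620717411303424? YES
  n = 913: C(913, 9) = 1167605542753639808390; 1167605542753639808390 < 1180591620717411303424? YES
  n = 914: C(914, 9) = 1179217089587653905932; 1179217089587653905932 < 1180591620717411303424? YES
  n = 915: C(915, 9) = 1190931166636537885130; 1190931166636537885130 < 1180591620717411303424? NO
  n = 916: C(916, 9) = 1202748565202942340440; 1202748565202942340440 < 1180591620717411303424? NO
  n = 917: C(917, 9) = 1214670081818390006810; 1214670081818390006810 < 1180591620717411303424? NO
The largest n with C(n, 9) < 1180591620717411303424 is n = 914 (where E[X] = 294804272396913476483/295147905179352825856 ≈ 0.9988). Hence R_4(9) > 914, i.e. R_4(9) ≥ 915.

Largest n = 914; hence R_4(9) > 914.


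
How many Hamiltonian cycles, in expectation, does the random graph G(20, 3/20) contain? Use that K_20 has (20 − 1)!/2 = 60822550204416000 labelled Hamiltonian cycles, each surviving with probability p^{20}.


K_20 has (20 − 1)!/2 = 60822550204416000 labelled Hamiltonian cycles.
For each such Hamiltonian cycle H, let X_H = 1 if all 20 edges of H are present in G. Then P[X_H = 1] = p^{20} = (3/20)^{20} = 3486784401/104857600000000000000000000.
By linearity of expectation: E[X] = Σ_H E[X_H] = 60822550204416000 · p^{20} = 60822550204416000 · 3486784401/104857600000000000000000000 = 51776152168407487821/25600000000000000000.
Numerically: E[X] ≈ 2.02251.

E[X] = 60822550204416000 · (3/20)^{20} = 51776152168407487821/25600000000000000000 ≈ 2.02251.


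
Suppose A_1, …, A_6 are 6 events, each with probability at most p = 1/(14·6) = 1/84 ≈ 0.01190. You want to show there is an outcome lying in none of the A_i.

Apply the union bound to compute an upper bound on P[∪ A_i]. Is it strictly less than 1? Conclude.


Union bound: P[∪_{i=1}^{6} A_i] ≤ Σ_i P[A_i] ≤ 6·p = 6·(1/84) = 1/14.
Numerically: 1/14 ≈ 0.07143.
Is 1/14 < 1? YES.
Since P[∪ A_i] ≤ 1/14 < 1, the complement has P[∩ A_i^c] ≥ 1 − 1/14 = 13/14 > 0, so some outcome avoids every A_i.

6·p = 1/14 ≈ 0.07143; existence CERTIFIED by the union bound.


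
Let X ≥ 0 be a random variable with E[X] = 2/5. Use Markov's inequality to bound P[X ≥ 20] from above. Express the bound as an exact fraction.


μ = E[X] = 2/5, a = 20.
Markov: P[X ≥ 20] ≤ μ/a = (2/5)/20 = 1/50.
Numerically: ≈ 0.0200.
(Since a = 20 > μ = 0.4000, the bound 1/50 is < 1 and informative.)

P[X ≥ 20] ≤ 1/50 ≈ 0.0200.


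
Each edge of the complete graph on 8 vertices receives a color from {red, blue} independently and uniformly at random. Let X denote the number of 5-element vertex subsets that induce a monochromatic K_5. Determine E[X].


Let X = Σ_S X_S over the C(8, 5) = 56 subsets S of size 5, where X_S = 1 if the K_5 on S is monochromatic.
For a fixed S, the K_5 on S has C(5, 2) = 10 edges. P[all 10 edges red] = (1/2)^10, and likewise for blue, so P[monochromatic] = 2·(1/2)^10 = 2^{1 − 10} = 1/512.
Summing: E[X] = C(8, 5) · 2^{1 − 10} = 56 · 1/512 = 7/64.
Numerically: E[X] ≈ 0.109375.

E[X] = C(8,5)·2^(1−C(5,2)) = 7/64 ≈ 0.109375.


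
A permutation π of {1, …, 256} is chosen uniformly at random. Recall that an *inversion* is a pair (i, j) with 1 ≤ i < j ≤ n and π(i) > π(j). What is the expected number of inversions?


Write X = Σ X_I over the C(256, 2) = 32640 pairs i < j, with X_I the indicator of one inversion.
There are 32640 indicators.
For each fixed pair i < j, the values π(i) and π(j) are two distinct elements of {1, …, 256} in uniformly random order; by symmetry P[π(i) > π(j)] = 1/2.
By linearity: E[X] = 32640 · (1/2) = C(256, 2) · (1/2) = 32640/2 = 16320 ≈ 16320.0000.

E[X] = 16320 = 16320.0000.


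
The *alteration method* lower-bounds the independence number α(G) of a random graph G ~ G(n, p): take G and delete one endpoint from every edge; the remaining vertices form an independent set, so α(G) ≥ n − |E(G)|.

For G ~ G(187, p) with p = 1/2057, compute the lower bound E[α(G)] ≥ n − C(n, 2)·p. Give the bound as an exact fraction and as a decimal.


E[|E(G)|] = C(187, 2)·p = 17391 · (1/2057) = 93/11.
E[α(G)] ≥ n − E[|E(G)|] = 187 − 93/11 = 1964/11.
Numerically: ≈ 178.5455.
(This is only a lower bound; the true E[α(G)] may be larger.)

E[α(G)] ≥ 1964/11 ≈ 178.5455.


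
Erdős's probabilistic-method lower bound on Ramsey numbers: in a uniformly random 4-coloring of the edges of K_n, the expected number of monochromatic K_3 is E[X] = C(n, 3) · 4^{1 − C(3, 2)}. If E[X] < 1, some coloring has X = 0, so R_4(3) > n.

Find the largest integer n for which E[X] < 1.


We need C(n, 3) · 4^{1 − 3} < 1, i.e. C(n, 3) < 4^{3 − 1} = 16.
Check values of n near the boundary:
  n = 3: C(3, 3) = 1; 1 < 16? YES
  n = 4: C(4, 3) = 4; 4 < 16? YES
  n = 5: C(5, 3) = 10; 10 < 16? YES
  n = 6: C(6, 3) = 20; 20 < 16? NO
  n = 7: C(7, 3) = 35; 35 < 16? NO
  n = 8: C(8, 3) = 56; 56 < 16? NO
The largest n with C(n, 3) < 16 is n = 5 (where E[X] = 5/8 ≈ 0.625000). Hence R_4(3) > 5, i.e. R_4(3) ≥ 6.

Largest n = 5; hence R_4(3) > 5.


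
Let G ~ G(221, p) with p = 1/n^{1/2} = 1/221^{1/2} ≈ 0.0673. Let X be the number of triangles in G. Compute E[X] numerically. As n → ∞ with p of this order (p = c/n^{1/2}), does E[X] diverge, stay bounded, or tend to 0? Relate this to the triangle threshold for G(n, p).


Number of potential triangles: C(221, 3) = 1774630.
Each occurs with probability p³ ≈ (0.0673)³ ≈ 3.04377e-04.
By linearity: E[X] = C(221, 3)·p³ ≈ 1774630 · 3.04377e-04 ≈ 540.156.
Since α = 1/2 < 1, p = c/n^{1/2} ≫ 1/n is above the triangle threshold p ~ 1/n. Asymptotically E[X] ~ (c³/6)·n^{3(1−α)} = (1³/6)·n^{1.5} → ∞; triangles are abundant w.h.p.

E[X] ≈ 540.156; in regime p = Θ(1/n^{1/2}) E[X] diverges (above the triangle threshold p ~ 1/n).


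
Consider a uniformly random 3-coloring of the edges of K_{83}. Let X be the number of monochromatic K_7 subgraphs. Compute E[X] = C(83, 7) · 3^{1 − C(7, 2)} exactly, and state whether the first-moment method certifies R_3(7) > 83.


E[X] = C(83, 7) · 3^{1 − 21} = 4151918628 · 3^{−20} = 4151918628/3486784401.
As a reduced fraction: E[X] = 153774764/129140163 ≈ 1.190759.
Is E[X] < 1? NO.
Since E[X] ≥ 1, the first-moment bound is inconclusive at n = 83; it does NOT by itself certify R_3(7) > 83.

E[X] = 153774764/129140163 ≈ 1.190759; E[X] ≥ 1; first-moment method inconclusive here.


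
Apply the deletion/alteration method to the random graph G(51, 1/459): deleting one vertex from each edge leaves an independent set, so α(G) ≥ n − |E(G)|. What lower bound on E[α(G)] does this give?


E[|E(G)|] = C(51, 2)·p = 1275 · (1/459) = 25/9.
E[α(G)] ≥ n − E[|E(G)|] = 51 − 25/9 = 434/9.
Numerically: ≈ 48.2222.
(This is only a lower bound; the true E[α(G)] may be larger.)

E[α(G)] ≥ 434/9 ≈ 48.2222.


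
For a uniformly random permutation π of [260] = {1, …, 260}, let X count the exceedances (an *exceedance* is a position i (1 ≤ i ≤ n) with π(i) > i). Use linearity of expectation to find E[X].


Write X = Σ_{i=1}^{260} X_i, where X_i = 1_{π(i) > i}.
For each fixed i, π(i) is uniform over {1, …, 260} (marginal of a uniform permutation), so P[π(i) > i] = (n − i)/n. Summing: Σ_{i=1}^{260} (n − i)/n = (0 + 1 + … + 259)/260 = 260(260 − 1)/(2·260) = (260 − 1)/2.
Hence E[X] = Σ_{i=1}^{260} (260 − i)/260 = 259/2 ≈ 129.5000.

E[X] = 259/2 = 129.5000.


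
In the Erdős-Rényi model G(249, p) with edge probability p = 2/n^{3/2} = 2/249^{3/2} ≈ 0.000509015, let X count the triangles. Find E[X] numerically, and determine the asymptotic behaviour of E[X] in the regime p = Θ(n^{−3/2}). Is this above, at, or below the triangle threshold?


Number of potential triangles: C(249, 3) = 2542124.
Each occurs with probability p³ ≈ (0.000509015)³ ≈ 1.31884247e-10.
By linearity: E[X] = C(249, 3)·p³ ≈ 2542124 · 1.31884247e-10 ≈ 0.000335.
Since α = 3/2 > 1, p = c/n^{3/2} = o(1/n) is below the triangle threshold p ~ 1/n. Asymptotically E[X] ~ (c³/6)·n^{3(1−α)} = (2³/6)·n^{-1.5} → 0, so by Markov's inequality G has no triangles w.h.p.

E[X] ≈ 0.000335; in regime p = Θ(1/n^{3/2}) E[X] tends to 0 (below the triangle threshold p ~ 1/n).


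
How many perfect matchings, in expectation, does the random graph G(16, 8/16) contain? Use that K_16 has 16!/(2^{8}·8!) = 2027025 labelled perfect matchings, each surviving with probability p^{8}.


K_16 has 16!/(2^{8}·8!) = 2027025 labelled perfect matchings.
For each such perfect matching H, let X_H = 1 if all 8 edges of H are present in G. Then P[X_H = 1] = p^{8} = (1/2)^{8} = 1/256.
By linearity: E[X] = Σ_H E[X_H] = 2027025 · p^{8} = 2027025 · 1/256 = 2027025/256.
Numerically: E[X] ≈ 7.92e+03.

E[X] = 2027025 · (1/2)^{8} = 2027025/256 ≈ 7.92e+03.


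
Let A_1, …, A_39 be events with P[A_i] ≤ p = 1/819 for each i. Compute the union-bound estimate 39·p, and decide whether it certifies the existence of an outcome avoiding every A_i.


Union bound: P[∪_{i=1}^{39} A_i] ≤ Σ_i P[A_i] ≤ 39·p = 39·(1/819) = 1/21.
Numerically: 1/21 ≈ 0.0476190.
Is 1/21 < 1? YES.
Since P[∪ A_i] ≤ 1/21 < 1, the complement has P[∩ A_i^c] ≥ 1 − 1/21 = 20/21 > 0, so some outcome avoids every A_i.

39·p = 1/21 ≈ 0.0476190; existence CERTIFIED by the union bound.


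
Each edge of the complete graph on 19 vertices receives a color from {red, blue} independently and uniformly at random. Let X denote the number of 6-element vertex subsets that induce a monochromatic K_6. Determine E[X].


Let X = Σ_S X_S over the C(19, 6) = 27132 subsets S of size 6, where X_S = 1 if the K_6 on S is monochromatic.
For a fixed S, the K_6 on S has C(6, 2) = 15 edges. P[all 15 edges red] = (1/2)^15, and likewise for blue, so P[monochromatic] = 2·(1/2)^15 = 2^{1 − 15} = 1/16384.
By linearity: E[X] = C(19, 6) · 2^{1 − 15} = 27132 · 1/16384 = 6783/4096.
Numerically: E[X] ≈ 1.656006.

E[X] = C(19,6)·2^(1−C(6,2)) = 6783/4096 ≈ 1.656006.


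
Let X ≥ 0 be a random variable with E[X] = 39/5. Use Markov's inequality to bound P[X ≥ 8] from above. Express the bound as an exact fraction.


μ = E[X] = 39/5, a = 8.
Markov: P[X ≥ 8] ≤ μ/a = (39/5)/8 = 39/40.
Numerically: ≈ 0.975000.
(Since a = 8 > μ = 7.800000, the bound 39/40 is < 1 and informative.)

P[X ≥ 8] ≤ 39/40 ≈ 0.975000.


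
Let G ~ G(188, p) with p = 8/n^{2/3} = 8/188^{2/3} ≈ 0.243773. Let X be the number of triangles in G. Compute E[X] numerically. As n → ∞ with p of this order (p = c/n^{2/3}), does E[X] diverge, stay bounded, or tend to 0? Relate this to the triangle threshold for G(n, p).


Number of potential triangles: C(188, 3) = 1089836.
Each occurs with probability p³ ≈ (0.243773)³ ≈ 1.44861928e-02.
By linearity: E[X] = C(188, 3)·p³ ≈ 1089836 · 1.44861928e-02 ≈ 15787.574468.
Since α = 2/3 < 1, p = c/n^{2/3} ≫ 1/n is above the triangle threshold p ~ 1/n. Asymptotically E[X] ~ (c³/6)·n^{3(1−α)} = (8³/6)·n^{1} → ∞; triangles are abundant w.h.p.

E[X] ≈ 15787.574468; in regime p = Θ(1/n^{2/3}) E[X] diverges (above the triangle threshold p ~ 1/n).


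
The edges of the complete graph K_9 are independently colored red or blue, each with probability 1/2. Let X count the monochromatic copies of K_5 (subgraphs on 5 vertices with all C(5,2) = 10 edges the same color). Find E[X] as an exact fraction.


Let X = Σ_S X_S over the C(9, 5) = 126 subsets S of size 5, where X_S = 1 if the K_5 on S is monochromatic.
For a fixed S, the K_5 on S has C(5, 2) = 10 edges. P[all 10 edges red] = (1/2)^10, and likewise for blue, so P[monochromatic] = 2·(1/2)^10 = 2^{1 − 10} = 1/512.
By linearity of expectation: E[X] = C(9, 5) · 2^{1 − 10} = 126 · 1/512 = 63/256.
Numerically: E[X] ≈ 0.24609.

E[X] = C(9,5)·2^(1−C(5,2)) = 63/256 ≈ 0.24609.


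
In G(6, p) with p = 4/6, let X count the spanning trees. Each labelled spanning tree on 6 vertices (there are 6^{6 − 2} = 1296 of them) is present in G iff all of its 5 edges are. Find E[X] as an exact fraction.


K_6 has 6^{6 − 2} = 1296 labelled spanning trees.
For each such spanning tree H, let X_H = 1 if all 5 edges of H are present in G. Then P[X_H = 1] = p^{5} = (2/3)^{5} = 32/243.
Summing the indicators: E[X] = Σ_H E[X_H] = 1296 · p^{5} = 1296 · 32/243 = 512/3.
Numerically: E[X] ≈ 170.7.

E[X] = 1296 · (2/3)^{5} = 512/3 ≈ 170.7.


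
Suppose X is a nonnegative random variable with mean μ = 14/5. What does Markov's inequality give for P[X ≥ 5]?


μ = E[X] = 14/5, a = 5.
Markov: P[X ≥ 5] ≤ μ/a = (14/5)/5 = 14/25.
Numerically: ≈ 0.5600.
(Since a = 5 > μ = 2.8000, the bound 14/25 is < 1 and informative.)

P[X ≥ 5] ≤ 14/25 ≈ 0.5600.


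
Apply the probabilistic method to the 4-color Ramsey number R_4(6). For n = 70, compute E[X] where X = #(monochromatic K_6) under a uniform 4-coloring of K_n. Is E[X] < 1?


E[X] = C(70, 6) · 4^{1 − 15} = 131115985 · 4^{−14} = 131115985/268435456.
As a reduced fraction: E[X] = 131115985/268435456 ≈ 0.48845.
Is E[X] < 1? YES.
Since E[X] < 1, there exists a 4-coloring of K_{70} with no monochromatic K_6; hence R_4(6) > 70.

E[X] = 131115985/268435456 ≈ 0.48845; E[X] < 1, so R_4(6) > 70.


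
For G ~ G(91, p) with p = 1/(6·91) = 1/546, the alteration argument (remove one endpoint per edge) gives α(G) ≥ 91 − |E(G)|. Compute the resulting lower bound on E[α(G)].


E[|E(G)|] = C(91, 2)·p = 4095 · (1/546) = 15/2.
E[α(G)] ≥ n − E[|E(G)|] = 91 − 15/2 = 167/2.
Numerically: ≈ 83.500000.
(This is only a lower bound; the true E[α(G)] may be larger.)

E[α(G)] ≥ 167/2 ≈ 83.500000.


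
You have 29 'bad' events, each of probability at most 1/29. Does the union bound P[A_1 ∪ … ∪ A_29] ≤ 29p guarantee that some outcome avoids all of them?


Union bound: P[∪_{i=1}^{29} A_i] ≤ Σ_i P[A_i] ≤ 29·p = 29·(1/29) = 1.
Numerically: 1 ≈ 1.000.
Is 1 < 1? NO.
Since the bound 1 is ≥ 1, the union bound is uninformative here; it does NOT by itself certify existence.

29·p = 1 ≈ 1.000; existence NOT certified by the union bound.


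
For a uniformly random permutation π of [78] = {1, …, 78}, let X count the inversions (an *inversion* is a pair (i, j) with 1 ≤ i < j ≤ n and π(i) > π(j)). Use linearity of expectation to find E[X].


Write X = Σ X_I over the C(78, 2) = 3003 pairs i < j, with X_I the indicator of one inversion.
There are 3003 indicators.
For each fixed pair i < j, the values π(i) and π(j) are two distinct elements of {1, …, 78} in uniformly random order; by symmetry P[π(i) > π(j)] = 1/2.
By linearity: E[X] = 3003 · (1/2) = C(78, 2) · (1/2) = 3003/2 = 3003/2 ≈ 1501.500000.

E[X] = 3003/2 = 1501.500000.


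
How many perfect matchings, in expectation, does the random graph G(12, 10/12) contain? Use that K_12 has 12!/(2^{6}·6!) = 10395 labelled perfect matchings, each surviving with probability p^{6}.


K_12 has 12!/(2^{6}·6!) = 10395 labelled perfect matchings.
For each such perfect matching H, let X_H = 1 if all 6 edges of H are present in G. Then P[X_H = 1] = p^{6} = (5/6)^{6} = 15625/46656.
By linearity: E[X] = Σ_H E[X_H] = 10395 · p^{6} = 10395 · 15625/46656 = 6015625/1728.
Numerically: E[X] ≈ 3.48e+03.

E[X] = 10395 · (5/6)^{6} = 6015625/1728 ≈ 3.48e+03.


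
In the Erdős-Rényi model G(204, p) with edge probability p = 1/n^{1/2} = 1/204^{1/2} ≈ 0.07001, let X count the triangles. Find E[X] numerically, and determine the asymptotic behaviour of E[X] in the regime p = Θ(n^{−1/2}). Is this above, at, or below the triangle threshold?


Number of potential triangles: C(204, 3) = 1394204.
Each occurs with probability p³ ≈ (0.07001)³ ≈ 3.432059e-04.
By linearity: E[X] = C(204, 3)·p³ ≈ 1394204 · 3.432059e-04 ≈ 478.4990.
Since α = 1/2 < 1, p = c/n^{1/2} ≫ 1/n is above the triangle threshold p ~ 1/n. Asymptotically E[X] ~ (c³/6)·n^{3(1−α)} = (1³/6)·n^{1.5} → ∞; triangles are abundant w.h.p.

E[X] ≈ 478.4990; in regime p = Θ(1/n^{1/2}) E[X] diverges (above the triangle threshold p ~ 1/n).


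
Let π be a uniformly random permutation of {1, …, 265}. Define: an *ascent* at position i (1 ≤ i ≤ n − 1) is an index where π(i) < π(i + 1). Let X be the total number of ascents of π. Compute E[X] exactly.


Write X = Σ X_I over i = 1, …, 264, with X_I the indicator of one ascent.
There are 264 indicators.
For each fixed i, the pair (π(i), π(i+1)) is a uniformly random ordered pair of distinct values from {1, …, 265}; by symmetry P[π(i) < π(i+1)] = 1/2.
By linearity: E[X] = 264 · (1/2) = (265 − 1) · (1/2) = 132 ≈ 132.0000.

E[X] = 132 = 132.0000.


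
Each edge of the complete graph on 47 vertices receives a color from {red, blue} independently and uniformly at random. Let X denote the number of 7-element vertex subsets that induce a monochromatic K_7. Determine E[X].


Let X = Σ_S X_S over the C(47, 7) = 62891499 subsets S of size 7, where X_S = 1 if the K_7 on S is monochromatic.
For a fixed S, the K_7 on S has C(7, 2) = 21 edges. P[all 21 edges red] = (1/2)^21, and likewise for blue, so P[monochromatic] = 2·(1/2)^21 = 2^{1 − 21} = 1/1048576.
By linearity: E[X] = C(47, 7) · 2^{1 − 21} = 62891499 · 1/1048576 = 62891499/1048576.
Numerically: E[X] ≈ 59.978007.

E[X] = C(47,7)·2^(1−C(7,2)) = 62891499/1048576 ≈ 59.978007.
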